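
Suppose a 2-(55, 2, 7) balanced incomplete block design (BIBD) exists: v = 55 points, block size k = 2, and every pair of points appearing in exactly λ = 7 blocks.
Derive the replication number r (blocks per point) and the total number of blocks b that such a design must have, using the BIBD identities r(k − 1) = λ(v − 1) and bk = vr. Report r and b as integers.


Any 2-(v, k, λ) BIBD satisfies two necessary conditions:
  (i)  Each point sits in r blocks, and counting incidences through any fixed point gives r(k − 1) = λ(v − 1), so r = λ(v − 1)/(k − 1).
  (ii) Total incidences bk = vr, so b = vr/k.
Step 1: r = λ(v − 1)/(k − 1) = 7·(55 − 1)/(2 − 1) = 7·54/1 = 378/1 = 378.
Step 2: b = vr/k = 55·378/2 = 20790/2 = 10395.
Check integrality: r = 378 ∈ Z ✓, b = 10395 ∈ Z ✓.
(These identities are necessary conditions: they determine r and b for any design with these parameters, but do not by themselves prove that one exists.)

r = 378, b = 10395.


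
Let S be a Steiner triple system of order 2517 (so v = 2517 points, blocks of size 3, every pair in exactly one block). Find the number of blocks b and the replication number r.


An STS(v) is a 2-(v, 3, 1) BIBD: block size k = 3, λ = 1.
Replication: r(k − 1) = λ(v − 1) ⇒ r·2 = 2517 − 1 = 2516 ⇒ r = 1258.
Block count: b = v(v − 1)/6 = 2517·2516/6 = 6332772/6 = 1055462.

r = 1258, b = 1055462.


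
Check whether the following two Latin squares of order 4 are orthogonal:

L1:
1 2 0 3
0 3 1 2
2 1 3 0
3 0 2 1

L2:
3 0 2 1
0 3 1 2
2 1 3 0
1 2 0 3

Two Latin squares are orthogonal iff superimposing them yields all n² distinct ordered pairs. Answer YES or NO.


Form the n² = 16 superimposed pairs (L1[i][j], L2[i][j]), row by row (rows and columns indexed from 0):
row 0: (1,3) (2,0) (0,2) (3,1)
row 1: (0,0) (3,3) (1,1) (2,2)
row 2: (2,2) (1,1) (3,3) (0,0)
row 3: (3,1) (0,2) (2,0) (1,3)
Orthogonality requires all 16 pairs distinct.
But the pair (2,2) repeats: cell (1,3) has L1 = 2, L2 = 2, and cell (2,0) has L1 = 2, L2 = 2.
A repeated pair means some other pair never occurs (only 8 distinct pairs out of 16), so the squares are not orthogonal.
Conclusion: NO.

NO


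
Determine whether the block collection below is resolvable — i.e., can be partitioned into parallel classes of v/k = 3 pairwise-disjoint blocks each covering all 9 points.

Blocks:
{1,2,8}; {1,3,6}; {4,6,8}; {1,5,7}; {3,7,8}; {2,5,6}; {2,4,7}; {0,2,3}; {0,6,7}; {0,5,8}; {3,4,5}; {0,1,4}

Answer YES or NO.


v = 9, block size k = 3, number of blocks = 12.
For resolvability, blocks must partition into parallel classes of size v/k = 3.
Total blocks must therefore be a multiple of 3: 12 = 3·4 + 0 ⇒ divisible ✓.
Greedy packing gives 4 candidate class(es). Each should be a full parallel class (size 3, covers all 9 points).
  Class 1 (3 blocks): {1,2,8}; {0,6,7}; {3,4,5}. Points covered: [0, 1, 2, 3, 4, 5, 6, 7, 8].
  Class 2 (3 blocks): {1,3,6}; {2,4,7}; {0,5,8}. Points covered: [0, 1, 2, 3, 4, 5, 6, 7, 8].
  Class 3 (3 blocks): {4,6,8}; {1,5,7}; {0,2,3}. Points covered: [0, 1, 2, 3, 4, 5, 6, 7, 8].
  Class 4 (3 blocks): {3,7,8}; {2,5,6}; {0,1,4}. Points covered: [0, 1, 2, 3, 4, 5, 6, 7, 8].
All classes full (size 3)? YES. All classes cover every point? YES.
Resolvable? YES.

YES


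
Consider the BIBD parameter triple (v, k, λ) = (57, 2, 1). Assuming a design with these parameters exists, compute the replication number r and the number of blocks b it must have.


Any 2-(v, k, λ) BIBD satisfies two necessary conditions:
  (i)  Each point sits in r blocks, and counting incidences through any fixed point gives r(k − 1) = λ(v − 1), so r = λ(v − 1)/(k − 1).
  (ii) Total incidences bk = vr, so b = vr/k.
Step 1: r = λ(v − 1)/(k − 1) = 1·(57 − 1)/(2 − 1) = 1·56/1 = 56/1 = 56.
Step 2: b = vr/k = 57·56/2 = 3192/2 = 1596.
Check integrality: r = 56 ∈ Z ✓, b = 1596 ∈ Z ✓.
(These identities are necessary conditions: they determine r and b for any design with these parameters, but do not by themselves prove that one exists.)

r = 56, b = 1596.


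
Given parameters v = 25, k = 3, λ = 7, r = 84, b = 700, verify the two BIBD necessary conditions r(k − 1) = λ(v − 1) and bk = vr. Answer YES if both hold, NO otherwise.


Condition (i): r(k − 1) = 84·2 = 168; λ(v − 1) = 7·24 = 168. Match? YES.
Condition (ii): bk = 700·3 = 2100; vr = 25·84 = 2100. Match? YES.
Both conditions hold? YES.

YES


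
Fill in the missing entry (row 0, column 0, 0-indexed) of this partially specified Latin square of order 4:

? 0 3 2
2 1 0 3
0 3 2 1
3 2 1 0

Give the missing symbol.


Row 0 contains symbols [0, 2, 3] — missing [1].
Column 0 contains symbols [0, 2, 3] — missing [1].
The missing symbol must appear in both missing sets; intersection = [1].
Therefore the hidden value is 1.

Missing value = 1.


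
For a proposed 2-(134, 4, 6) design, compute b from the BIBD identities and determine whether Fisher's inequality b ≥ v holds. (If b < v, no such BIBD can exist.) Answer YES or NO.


b = λv(v − 1)/(k(k − 1)) = 6·134·133/(4·3) = 106932/12 = 8911.
Compare with v = 134: b ≥ v, so Fisher's inequality holds.

YES


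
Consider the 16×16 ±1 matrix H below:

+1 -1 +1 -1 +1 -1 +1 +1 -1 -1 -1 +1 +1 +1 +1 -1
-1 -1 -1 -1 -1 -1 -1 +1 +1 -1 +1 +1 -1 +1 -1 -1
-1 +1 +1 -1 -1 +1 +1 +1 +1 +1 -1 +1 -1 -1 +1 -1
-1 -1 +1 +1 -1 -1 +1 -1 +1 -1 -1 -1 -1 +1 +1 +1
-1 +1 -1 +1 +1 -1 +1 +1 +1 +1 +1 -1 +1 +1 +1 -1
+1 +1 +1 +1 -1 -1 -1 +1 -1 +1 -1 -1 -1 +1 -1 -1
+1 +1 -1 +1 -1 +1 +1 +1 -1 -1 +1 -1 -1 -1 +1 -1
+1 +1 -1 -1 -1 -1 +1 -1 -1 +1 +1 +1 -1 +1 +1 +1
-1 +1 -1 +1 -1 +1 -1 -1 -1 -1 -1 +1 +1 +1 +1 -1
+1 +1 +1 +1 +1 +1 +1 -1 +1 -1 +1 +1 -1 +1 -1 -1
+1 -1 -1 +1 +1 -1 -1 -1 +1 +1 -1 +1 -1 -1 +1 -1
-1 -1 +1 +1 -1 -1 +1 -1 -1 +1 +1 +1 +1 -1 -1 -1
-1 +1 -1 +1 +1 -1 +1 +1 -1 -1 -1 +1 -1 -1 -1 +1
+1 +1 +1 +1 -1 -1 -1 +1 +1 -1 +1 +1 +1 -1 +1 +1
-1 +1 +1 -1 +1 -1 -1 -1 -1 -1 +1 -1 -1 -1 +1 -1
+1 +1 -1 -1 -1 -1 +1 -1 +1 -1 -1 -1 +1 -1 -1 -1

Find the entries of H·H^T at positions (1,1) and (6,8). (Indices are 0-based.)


Row 1 of H: [-1, -1, -1, -1, -1, -1, -1, 1, 1, -1, 1, 1, -1, 1, -1, -1].
Row 6 of H: [1, 1, -1, 1, -1, 1, 1, 1, -1, -1, 1, -1, -1, -1, 1, -1].
Row 8 of H: [-1, 1, -1, 1, -1, 1, -1, -1, -1, -1, -1, 1, 1, 1, 1, -1].
(H·H^T)[1][1] = Σ_j H[1][j]·H[1][j] = (-1)² + (-1)² + (-1)² + (-1)² + (-1)² + (-1)² + (-1)² + (1)² + (1)² + (-1)² + (1)² + (1)² + (-1)² + (1)² + (-1)² + (-1)² = 1 + 1 + 1 + 1 + 1 + 1 + 1 + 1 + 1 + 1 + 1 + 1 + 1 + 1 + 1 + 1 = 16.
(H·H^T)[6][8] = Σ_j H[6][j]·H[8][j] = (1)·(-1) + (1)·(1) + (-1)·(-1) + (1)·(1) + (-1)·(-1) + (1)·(1) + (1)·(-1) + (1)·(-1) + (-1)·(-1) + (-1)·(-1) + (1)·(-1) + (-1)·(1) + (-1)·(1) + (-1)·(1) + (1)·(1) + (-1)·(-1) = -1 + 1 + 1 + 1 + 1 + 1 + -1 + -1 + 1 + 1 + -1 + -1 + -1 + -1 + 1 + 1 = 2.
Rows 6 and 8 are not orthogonal (dot product = 2 ≠ 0), so H is not a Hadamard matrix.

(1,1) entry = 16; (6,8) entry = 2.


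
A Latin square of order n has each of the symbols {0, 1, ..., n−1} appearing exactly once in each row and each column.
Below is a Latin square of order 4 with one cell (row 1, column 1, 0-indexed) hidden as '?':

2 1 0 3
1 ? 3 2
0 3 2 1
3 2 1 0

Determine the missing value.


Row 1 contains symbols [1, 2, 3] — missing [0].
Column 1 contains symbols [1, 2, 3] — missing [0].
The missing symbol must appear in both missing sets; intersection = [0].
Therefore the hidden value is 0.

Missing value = 0.


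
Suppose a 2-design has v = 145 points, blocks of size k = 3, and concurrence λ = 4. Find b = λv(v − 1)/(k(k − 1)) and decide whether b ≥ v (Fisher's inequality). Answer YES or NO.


b = λv(v − 1)/(k(k − 1)) = 4·145·144/(3·2) = 83520/6 = 13920.
Compare with v = 145: b ≥ v, so Fisher's inequality holds.

YES


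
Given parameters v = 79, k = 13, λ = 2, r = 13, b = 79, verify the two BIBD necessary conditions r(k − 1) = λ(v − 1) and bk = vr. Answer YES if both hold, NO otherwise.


Condition (i): r(k − 1) = 13·12 = 156; λ(v − 1) = 2·78 = 156. Match? YES.
Condition (ii): bk = 79·13 = 1027; vr = 79·13 = 1027. Match? YES.
Both conditions hold? YES.

YES


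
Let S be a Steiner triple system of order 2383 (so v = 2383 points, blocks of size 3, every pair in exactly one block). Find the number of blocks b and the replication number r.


An STS(v) is a 2-(v, 3, 1) BIBD: block size k = 3, λ = 1.
Replication: r(k − 1) = λ(v − 1) ⇒ r·2 = 2383 − 1 = 2382 ⇒ r = 1191.
Block count: bk = vr ⇒ b·3 = 2383·1191 = 2838153 ⇒ b = 946051.

r = 1191, b = 946051.


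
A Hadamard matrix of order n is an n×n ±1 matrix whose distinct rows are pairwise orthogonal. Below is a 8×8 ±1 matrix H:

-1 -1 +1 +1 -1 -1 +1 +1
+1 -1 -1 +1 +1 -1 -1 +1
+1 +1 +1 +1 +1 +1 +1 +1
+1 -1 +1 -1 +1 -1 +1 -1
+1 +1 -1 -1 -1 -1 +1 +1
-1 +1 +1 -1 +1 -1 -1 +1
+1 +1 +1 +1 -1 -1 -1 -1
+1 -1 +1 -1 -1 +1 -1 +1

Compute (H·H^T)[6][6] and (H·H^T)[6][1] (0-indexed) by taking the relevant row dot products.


Row 1 of H: [1, -1, -1, 1, 1, -1, -1, 1].
Row 6 of H: [1, 1, 1, 1, -1, -1, -1, -1].
(H·H^T)[6][6] = Σ_j H[6][j]·H[6][j] = (1)² + (1)² + (1)² + (1)² + (-1)² + (-1)² + (-1)² + (-1)² = 1 + 1 + 1 + 1 + 1 + 1 + 1 + 1 = 8.
(H·H^T)[6][1] = Σ_j H[6][j]·H[1][j] = (1)·(1) + (1)·(-1) + (1)·(-1) + (1)·(1) + (-1)·(1) + (-1)·(-1) + (-1)·(-1) + (-1)·(1) = 1 + -1 + -1 + 1 + -1 + 1 + 1 + -1 = 0.
So rows 6 and 1 are orthogonal; the diagonal entry equals n = 8.

(6,6) entry = 8; (6,1) entry = 0.


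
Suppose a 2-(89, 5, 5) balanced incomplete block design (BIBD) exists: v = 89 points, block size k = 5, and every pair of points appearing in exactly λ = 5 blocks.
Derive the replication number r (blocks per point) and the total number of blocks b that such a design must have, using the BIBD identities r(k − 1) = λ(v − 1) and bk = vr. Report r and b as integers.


Any 2-(v, k, λ) BIBD satisfies two necessary conditions:
  (i)  Each point sits in r blocks, and counting incidences through any fixed point gives r(k − 1) = λ(v − 1), so r = λ(v − 1)/(k − 1).
  (ii) Total incidences bk = vr, so b = vr/k.
Step 1: r = λ(v − 1)/(k − 1) = 5·(89 − 1)/(5 − 1) = 5·88/4 = 440/4 = 110.
Step 2: b = vr/k = 89·110/5 = 9790/5 = 1958.
Check integrality: r = 110 ∈ Z ✓, b = 1958 ∈ Z ✓.
(These identities are necessary conditions: they determine r and b for any design with these parameters, but do not by themselves prove that one exists.)

r = 110, b = 1958.


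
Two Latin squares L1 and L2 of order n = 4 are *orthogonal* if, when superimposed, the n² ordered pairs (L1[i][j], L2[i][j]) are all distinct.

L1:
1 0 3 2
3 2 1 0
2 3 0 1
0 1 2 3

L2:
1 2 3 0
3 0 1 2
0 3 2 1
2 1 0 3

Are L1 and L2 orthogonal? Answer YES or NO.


Form the n² = 16 superimposed pairs (L1[i][j], L2[i][j]), row by row (rows and columns indexed from 0):
row 0: (1,1) (0,2) (3,3) (2,0)
row 1: (3,3) (2,0) (1,1) (0,2)
row 2: (2,0) (3,3) (0,2) (1,1)
row 3: (0,2) (1,1) (2,0) (3,3)
Orthogonality requires all 16 pairs distinct.
But the pair (3,3) repeats: cell (0,2) has L1 = 3, L2 = 3, and cell (1,0) has L1 = 3, L2 = 3.
A repeated pair means some other pair never occurs (only 4 distinct pairs out of 16), so the squares are not orthogonal.
Conclusion: NO.

NO


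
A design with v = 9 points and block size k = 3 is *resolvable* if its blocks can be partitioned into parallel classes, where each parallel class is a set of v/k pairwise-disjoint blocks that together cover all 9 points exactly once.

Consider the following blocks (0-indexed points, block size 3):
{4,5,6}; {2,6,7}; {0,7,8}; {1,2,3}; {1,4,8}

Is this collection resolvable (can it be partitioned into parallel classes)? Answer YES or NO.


v = 9, block size k = 3, number of blocks = 5.
For resolvability, blocks must partition into parallel classes of size v/k = 3.
Total blocks must therefore be a multiple of 3: 5 = 3·1 + 2 ⇒ not divisible ✗.
Resolvable? NO.

NO


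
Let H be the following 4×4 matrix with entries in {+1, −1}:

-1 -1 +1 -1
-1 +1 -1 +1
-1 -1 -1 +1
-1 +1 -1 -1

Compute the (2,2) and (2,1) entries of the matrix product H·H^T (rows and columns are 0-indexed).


Row 1 of H: [-1, 1, -1, 1].
Row 2 of H: [-1, -1, -1, 1].
(H·H^T)[2][2] = Σ_j H[2][j]·H[2][j] = (-1)² + (-1)² + (-1)² + (1)² = 1 + 1 + 1 + 1 = 4.
(H·H^T)[2][1] = Σ_j H[2][j]·H[1][j] = (-1)·(-1) + (-1)·(1) + (-1)·(-1) + (1)·(1) = 1 + -1 + 1 + 1 = 2.
Rows 2 and 1 are not orthogonal (dot product = 2 ≠ 0), so H is not a Hadamard matrix.

(2,2) entry = 4; (2,1) entry = 2.


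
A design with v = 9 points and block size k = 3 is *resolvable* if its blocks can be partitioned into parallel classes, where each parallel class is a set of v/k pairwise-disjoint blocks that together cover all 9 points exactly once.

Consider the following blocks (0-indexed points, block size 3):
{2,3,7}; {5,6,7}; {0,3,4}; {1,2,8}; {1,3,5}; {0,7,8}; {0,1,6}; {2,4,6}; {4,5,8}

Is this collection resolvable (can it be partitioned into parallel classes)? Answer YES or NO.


v = 9, block size k = 3, number of blocks = 9.
For resolvability, blocks must partition into parallel classes of size v/k = 3.
Total blocks must therefore be a multiple of 3: 9 = 3·3 + 0 ⇒ divisible ✓.
Greedy packing gives 3 candidate class(es). Each should be a full parallel class (size 3, covers all 9 points).
  Class 1 (3 blocks): {2,3,7}; {0,1,6}; {4,5,8}. Points covered: [0, 1, 2, 3, 4, 5, 6, 7, 8].
  Class 2 (3 blocks): {5,6,7}; {0,3,4}; {1,2,8}. Points covered: [0, 1, 2, 3, 4, 5, 6, 7, 8].
  Class 3 (3 blocks): {1,3,5}; {0,7,8}; {2,4,6}. Points covered: [0, 1, 2, 3, 4, 5, 6, 7, 8].
All classes full (size 3)? YES. All classes cover every point? YES.
Resolvable? YES.

YES


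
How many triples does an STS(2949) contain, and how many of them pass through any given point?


An STS(v) is a 2-(v, 3, 1) BIBD: block size k = 3, λ = 1.
Replication: r(k − 1) = λ(v − 1) ⇒ r·2 = 2949 − 1 = 2948 ⇒ r = 1474.
Block count: bk = vr ⇒ b·3 = 2949·1474 = 4346826 ⇒ b = 1448942.
(Check via b = v(v − 1)/6 = 2949·2948/6 = 8693652/6 = 1448942.)

r = 1474, b = 1448942.


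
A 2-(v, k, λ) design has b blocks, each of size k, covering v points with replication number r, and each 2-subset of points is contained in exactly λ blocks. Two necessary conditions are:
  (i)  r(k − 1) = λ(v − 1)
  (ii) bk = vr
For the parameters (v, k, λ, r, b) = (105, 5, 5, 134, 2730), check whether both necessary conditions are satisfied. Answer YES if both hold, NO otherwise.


Condition (i): r(k − 1) = 134·4 = 536; λ(v − 1) = 5·104 = 520. Match? NO.
Condition (ii): bk = 2730·5 = 13650; vr = 105·134 = 14070. Match? NO.
Both conditions hold? NO.

NO


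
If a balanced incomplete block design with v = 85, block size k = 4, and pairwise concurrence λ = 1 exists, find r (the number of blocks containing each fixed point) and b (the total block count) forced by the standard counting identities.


Any 2-(v, k, λ) BIBD satisfies two necessary conditions:
  (i)  Each point sits in r blocks, and counting incidences through any fixed point gives r(k − 1) = λ(v − 1), so r = λ(v − 1)/(k − 1).
  (ii) Total incidences bk = vr, so b = vr/k.
Step 1: r = λ(v − 1)/(k − 1) = 1·(85 − 1)/(4 − 1) = 1·84/3 = 84/3 = 28.
Step 2: b = vr/k = 85·28/4 = 2380/4 = 595.
Check integrality: r = 28 ∈ Z ✓, b = 595 ∈ Z ✓.
(These identities are necessary conditions: they determine r and b for any design with these parameters, but do not by themselves prove that one exists.)

r = 28, b = 595.


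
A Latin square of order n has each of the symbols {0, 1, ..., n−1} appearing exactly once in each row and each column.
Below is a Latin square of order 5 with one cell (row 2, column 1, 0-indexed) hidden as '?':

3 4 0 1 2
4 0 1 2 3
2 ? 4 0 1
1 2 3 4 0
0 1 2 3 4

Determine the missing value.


Row 2 contains symbols [0, 1, 2, 4] — missing [3].
Column 1 contains symbols [0, 1, 2, 4] — missing [3].
The missing symbol must appear in both missing sets; intersection = [3].
Therefore the hidden value is 3.

Missing value = 3.


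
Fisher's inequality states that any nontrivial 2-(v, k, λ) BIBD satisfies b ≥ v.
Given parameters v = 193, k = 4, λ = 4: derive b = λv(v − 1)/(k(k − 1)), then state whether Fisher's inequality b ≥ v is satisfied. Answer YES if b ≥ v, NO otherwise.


r = λ(v − 1)/(k − 1) = 4·192/3 = 256.
b = vr/k = 193·256/4 = 12352.
Fisher's inequality: b ≥ v ⇔ 12352 ≥ 193? YES.

YES


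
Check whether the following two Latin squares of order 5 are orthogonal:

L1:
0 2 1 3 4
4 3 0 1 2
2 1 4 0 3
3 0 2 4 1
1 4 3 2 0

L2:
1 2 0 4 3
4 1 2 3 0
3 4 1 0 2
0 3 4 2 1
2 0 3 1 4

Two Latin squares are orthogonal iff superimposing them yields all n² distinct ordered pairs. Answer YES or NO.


Form the n² = 25 superimposed pairs (L1[i][j], L2[i][j]), row by row (rows and columns indexed from 0):
row 0: (0,1) (2,2) (1,0) (3,4) (4,3)
row 1: (4,4) (3,1) (0,2) (1,3) (2,0)
row 2: (2,3) (1,4) (4,1) (0,0) (3,2)
row 3: (3,0) (0,3) (2,4) (4,2) (1,1)
row 4: (1,2) (4,0) (3,3) (2,1) (0,4)
Orthogonality requires all 25 pairs distinct.
Check by first coordinate: for each symbol s of L1, list the L2 entries in the n cells where L1 = s; they must all differ.
  L1 = 0: L2 entries (in reading order) 1, 2, 0, 3, 4 — all 5 distinct ✓
  L1 = 1: L2 entries (in reading order) 0, 3, 4, 1, 2 — all 5 distinct ✓
  L1 = 2: L2 entries (in reading order) 2, 0, 3, 4, 1 — all 5 distinct ✓
  L1 = 3: L2 entries (in reading order) 4, 1, 2, 0, 3 — all 5 distinct ✓
  L1 = 4: L2 entries (in reading order) 3, 4, 1, 2, 0 — all 5 distinct ✓
Every symbol of L1 meets every symbol of L2 exactly once, so all 25 pairs are distinct (25 of 25).
Conclusion: YES.

YES


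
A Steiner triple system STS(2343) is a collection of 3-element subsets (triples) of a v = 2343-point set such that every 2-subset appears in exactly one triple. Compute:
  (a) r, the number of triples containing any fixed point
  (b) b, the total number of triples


An STS(v) is a 2-(v, 3, 1) BIBD: block size k = 3, λ = 1.
Replication: r(k − 1) = λ(v − 1) ⇒ r·2 = 2343 − 1 = 2342 ⇒ r = 1171.
Block count: bk = vr ⇒ b·3 = 2343·1171 = 2743653 ⇒ b = 914551.
(Check via b = v(v − 1)/6 = 2343·2342/6 = 5487306/6 = 914551.)

r = 1171, b = 914551.


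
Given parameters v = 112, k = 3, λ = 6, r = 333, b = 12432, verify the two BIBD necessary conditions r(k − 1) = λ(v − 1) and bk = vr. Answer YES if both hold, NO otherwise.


Condition (i): r(k − 1) = 333·2 = 666; λ(v − 1) = 6·111 = 666. Match? YES.
Condition (ii): bk = 12432·3 = 37296; vr = 112·333 = 37296. Match? YES.
Both conditions hold? YES.

YES


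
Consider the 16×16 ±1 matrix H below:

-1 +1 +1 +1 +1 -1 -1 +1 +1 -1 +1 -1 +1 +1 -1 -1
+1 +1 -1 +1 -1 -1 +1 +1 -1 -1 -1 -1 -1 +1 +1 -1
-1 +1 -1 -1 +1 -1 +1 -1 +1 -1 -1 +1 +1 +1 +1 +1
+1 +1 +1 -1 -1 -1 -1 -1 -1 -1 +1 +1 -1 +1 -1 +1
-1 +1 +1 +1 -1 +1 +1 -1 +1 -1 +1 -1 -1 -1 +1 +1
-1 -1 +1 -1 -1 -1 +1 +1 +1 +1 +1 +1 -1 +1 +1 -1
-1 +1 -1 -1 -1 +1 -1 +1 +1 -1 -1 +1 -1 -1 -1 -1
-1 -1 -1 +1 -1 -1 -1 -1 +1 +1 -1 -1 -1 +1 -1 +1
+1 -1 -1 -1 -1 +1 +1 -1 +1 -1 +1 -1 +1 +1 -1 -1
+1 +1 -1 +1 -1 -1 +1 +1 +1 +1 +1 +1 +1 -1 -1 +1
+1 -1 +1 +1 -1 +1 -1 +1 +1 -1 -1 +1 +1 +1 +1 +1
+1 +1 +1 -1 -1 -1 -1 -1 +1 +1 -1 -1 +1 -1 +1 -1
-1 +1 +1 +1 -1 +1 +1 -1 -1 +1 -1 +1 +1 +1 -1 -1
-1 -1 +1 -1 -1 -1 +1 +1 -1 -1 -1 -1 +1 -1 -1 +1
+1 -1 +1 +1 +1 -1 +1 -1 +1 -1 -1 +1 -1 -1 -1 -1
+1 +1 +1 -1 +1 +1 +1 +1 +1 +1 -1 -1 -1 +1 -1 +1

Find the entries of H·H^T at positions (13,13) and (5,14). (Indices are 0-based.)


Row 5 of H: [-1, -1, 1, -1, -1, -1, 1, 1, 1, 1, 1, 1, -1, 1, 1, -1].
Row 13 of H: [-1, -1, 1, -1, -1, -1, 1, 1, -1, -1, -1, -1, 1, -1, -1, 1].
Row 14 of H: [1, -1, 1, 1, 1, -1, 1, -1, 1, -1, -1, 1, -1, -1, -1, -1].
(H·H^T)[13][13] = Σ_j H[13][j]·H[13][j] = (-1)² + (-1)² + (1)² + (-1)² + (-1)² + (-1)² + (1)² + (1)² + (-1)² + (-1)² + (-1)² + (-1)² + (1)² + (-1)² + (-1)² + (1)² = 1 + 1 + 1 + 1 + 1 + 1 + 1 + 1 + 1 + 1 + 1 + 1 + 1 + 1 + 1 + 1 = 16.
(H·H^T)[5][14] = Σ_j H[5][j]·H[14][j] = (-1)·(1) + (-1)·(-1) + (1)·(1) + (-1)·(1) + (-1)·(1) + (-1)·(-1) + (1)·(1) + (1)·(-1) + (1)·(1) + (1)·(-1) + (1)·(-1) + (1)·(1) + (-1)·(-1) + (1)·(-1) + (1)·(-1) + (-1)·(-1) = -1 + 1 + 1 + -1 + -1 + 1 + 1 + -1 + 1 + -1 + -1 + 1 + 1 + -1 + -1 + 1 = 0.
So rows 5 and 14 are orthogonal; the diagonal entry equals n = 16.

(13,13) entry = 16; (5,14) entry = 0.


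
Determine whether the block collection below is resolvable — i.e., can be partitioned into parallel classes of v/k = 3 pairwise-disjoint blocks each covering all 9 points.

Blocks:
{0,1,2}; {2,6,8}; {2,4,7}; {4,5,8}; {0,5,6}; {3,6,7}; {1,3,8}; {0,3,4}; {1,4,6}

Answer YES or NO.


v = 9, block size k = 3, number of blocks = 9.
For resolvability, blocks must partition into parallel classes of size v/k = 3.
Total blocks must therefore be a multiple of 3: 9 = 3·3 + 0 ⇒ divisible ✓.
Consider block {2,6,8}. The only other block(s) in the collection disjoint from it are {0,3,4} — just 1 block(s). Any parallel class containing {2,6,8} would need 2 other blocks each disjoint from it, so no parallel class of size 3 can contain {2,6,8}.
Since every block must belong to some parallel class in a resolution, the collection cannot be partitioned into parallel classes.
Resolvable? NO.

NO


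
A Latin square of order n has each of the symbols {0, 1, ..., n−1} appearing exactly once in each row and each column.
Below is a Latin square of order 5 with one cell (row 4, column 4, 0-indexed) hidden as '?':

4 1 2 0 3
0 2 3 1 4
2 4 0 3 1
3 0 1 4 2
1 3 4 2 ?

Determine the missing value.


Row 4 contains symbols [1, 2, 3, 4] — missing [0].
Column 4 contains symbols [1, 2, 3, 4] — missing [0].
The missing symbol must appear in both missing sets; intersection = [0].
Therefore the hidden value is 0.

Missing value = 0.


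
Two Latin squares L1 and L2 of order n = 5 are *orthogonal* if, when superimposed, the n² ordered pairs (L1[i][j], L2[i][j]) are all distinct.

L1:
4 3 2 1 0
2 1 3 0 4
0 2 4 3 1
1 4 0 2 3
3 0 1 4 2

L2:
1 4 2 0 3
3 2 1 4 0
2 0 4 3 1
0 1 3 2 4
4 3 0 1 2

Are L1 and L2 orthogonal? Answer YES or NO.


Form the n² = 25 superimposed pairs (L1[i][j], L2[i][j]), row by row (rows and columns indexed from 0):
row 0: (4,1) (3,4) (2,2) (1,0) (0,3)
row 1: (2,3) (1,2) (3,1) (0,4) (4,0)
row 2: (0,2) (2,0) (4,4) (3,3) (1,1)
row 3: (1,0) (4,1) (0,3) (2,2) (3,4)
row 4: (3,4) (0,3) (1,0) (4,1) (2,2)
Orthogonality requires all 25 pairs distinct.
But the pair (1,0) repeats: cell (0,3) has L1 = 1, L2 = 0, and cell (3,0) has L1 = 1, L2 = 0.
A repeated pair means some other pair never occurs (only 15 distinct pairs out of 25), so the squares are not orthogonal.
Conclusion: NO.

NO


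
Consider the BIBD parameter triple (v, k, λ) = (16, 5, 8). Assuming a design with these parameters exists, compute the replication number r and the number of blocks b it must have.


Any 2-(v, k, λ) BIBD satisfies two necessary conditions:
  (i)  Each point sits in r blocks, and counting incidences through any fixed point gives r(k − 1) = λ(v − 1), so r = λ(v − 1)/(k − 1).
  (ii) Total incidences bk = vr, so b = vr/k.
Step 1: r = λ(v − 1)/(k − 1) = 8·(16 − 1)/(5 − 1) = 8·15/4 = 120/4 = 30.
Step 2: b = vr/k = 16·30/5 = 480/5 = 96.
Check integrality: r = 30 ∈ Z ✓, b = 96 ∈ Z ✓.
(These identities are necessary conditions: they determine r and b for any design with these parameters, but do not by themselves prove that one exists.)

r = 30, b = 96.


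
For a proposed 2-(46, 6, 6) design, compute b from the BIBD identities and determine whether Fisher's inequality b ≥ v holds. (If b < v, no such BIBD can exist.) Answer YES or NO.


b = λv(v − 1)/(k(k − 1)) = 6·46·45/(6·5) = 12420/30 = 414.
Compare with v = 46: b ≥ v, so Fisher's inequality holds.

YES


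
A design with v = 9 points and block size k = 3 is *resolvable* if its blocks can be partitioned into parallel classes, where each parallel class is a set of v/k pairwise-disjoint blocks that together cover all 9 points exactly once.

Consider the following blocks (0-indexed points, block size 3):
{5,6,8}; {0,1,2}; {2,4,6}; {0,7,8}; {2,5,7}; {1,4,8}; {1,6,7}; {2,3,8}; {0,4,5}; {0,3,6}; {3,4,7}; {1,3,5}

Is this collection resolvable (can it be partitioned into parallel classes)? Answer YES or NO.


v = 9, block size k = 3, number of blocks = 12.
For resolvability, blocks must partition into parallel classes of size v/k = 3.
Total blocks must therefore be a multiple of 3: 12 = 3·4 + 0 ⇒ divisible ✓.
Greedy packing gives 4 candidate class(es). Each should be a full parallel class (size 3, covers all 9 points).
  Class 1 (3 blocks): {5,6,8}; {0,1,2}; {3,4,7}. Points covered: [0, 1, 2, 3, 4, 5, 6, 7, 8].
  Class 2 (3 blocks): {2,4,6}; {0,7,8}; {1,3,5}. Points covered: [0, 1, 2, 3, 4, 5, 6, 7, 8].
  Class 3 (3 blocks): {2,5,7}; {1,4,8}; {0,3,6}. Points covered: [0, 1, 2, 3, 4, 5, 6, 7, 8].
  Class 4 (3 blocks): {1,6,7}; {2,3,8}; {0,4,5}. Points covered: [0, 1, 2, 3, 4, 5, 6, 7, 8].
All classes full (size 3)? YES. All classes cover every point? YES.
Resolvable? YES.

YES


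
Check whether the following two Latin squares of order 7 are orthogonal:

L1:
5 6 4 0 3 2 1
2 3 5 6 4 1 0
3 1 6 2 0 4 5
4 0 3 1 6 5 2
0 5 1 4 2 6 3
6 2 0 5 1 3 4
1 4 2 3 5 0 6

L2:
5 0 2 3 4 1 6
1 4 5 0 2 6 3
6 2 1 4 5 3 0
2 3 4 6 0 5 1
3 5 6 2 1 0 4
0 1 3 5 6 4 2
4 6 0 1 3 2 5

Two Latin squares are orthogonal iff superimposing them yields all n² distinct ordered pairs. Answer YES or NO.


Form the n² = 49 superimposed pairs (L1[i][j], L2[i][j]), row by row (rows and columns indexed from 0):
row 0: (5,5) (6,0) (4,2) (0,3) (3,4) (2,1) (1,6)
row 1: (2,1) (3,4) (5,5) (6,0) (4,2) (1,6) (0,3)
row 2: (3,6) (1,2) (6,1) (2,4) (0,5) (4,3) (5,0)
row 3: (4,2) (0,3) (3,4) (1,6) (6,0) (5,5) (2,1)
row 4: (0,3) (5,5) (1,6) (4,2) (2,1) (6,0) (3,4)
row 5: (6,0) (2,1) (0,3) (5,5) (1,6) (3,4) (4,2)
row 6: (1,4) (4,6) (2,0) (3,1) (5,3) (0,2) (6,5)
Orthogonality requires all 49 pairs distinct.
But the pair (2,1) repeats: cell (0,5) has L1 = 2, L2 = 1, and cell (1,0) has L1 = 2, L2 = 1.
A repeated pair means some other pair never occurs (only 21 distinct pairs out of 49), so the squares are not orthogonal.
Conclusion: NO.

NO


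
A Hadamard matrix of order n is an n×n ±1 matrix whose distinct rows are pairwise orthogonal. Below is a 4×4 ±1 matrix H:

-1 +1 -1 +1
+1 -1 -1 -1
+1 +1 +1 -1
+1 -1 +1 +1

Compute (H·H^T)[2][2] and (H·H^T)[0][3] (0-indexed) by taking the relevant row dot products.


Row 0 of H: [-1, 1, -1, 1].
Row 2 of H: [1, 1, 1, -1].
Row 3 of H: [1, -1, 1, 1].
(H·H^T)[2][2] = Σ_j H[2][j]·H[2][j] = (1)² + (1)² + (1)² + (-1)² = 1 + 1 + 1 + 1 = 4.
(H·H^T)[0][3] = Σ_j H[0][j]·H[3][j] = (-1)·(1) + (1)·(-1) + (-1)·(1) + (1)·(1) = -1 + -1 + -1 + 1 = -2.
Rows 0 and 3 are not orthogonal (dot product = -2 ≠ 0), so H is not a Hadamard matrix.

(2,2) entry = 4; (0,3) entry = -2.


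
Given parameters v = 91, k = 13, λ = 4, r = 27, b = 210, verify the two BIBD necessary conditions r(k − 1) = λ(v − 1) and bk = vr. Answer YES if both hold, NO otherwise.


Condition (i): r(k − 1) = 27·12 = 324; λ(v − 1) = 4·90 = 360. Match? NO.
Condition (ii): bk = 210·13 = 2730; vr = 91·27 = 2457. Match? NO.
Both conditions hold? NO.

NO


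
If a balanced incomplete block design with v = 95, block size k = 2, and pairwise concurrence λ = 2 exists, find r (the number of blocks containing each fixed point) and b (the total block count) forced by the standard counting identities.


Any 2-(v, k, λ) BIBD satisfies two necessary conditions:
  (i)  Each point sits in r blocks, and counting incidences through any fixed point gives r(k − 1) = λ(v − 1), so r = λ(v − 1)/(k − 1).
  (ii) Total incidences bk = vr, so b = vr/k.
Step 1: r = λ(v − 1)/(k − 1) = 2·(95 − 1)/(2 − 1) = 2·94/1 = 188/1 = 188.
Step 2: b = vr/k = 95·188/2 = 17860/2 = 8930.
Check integrality: r = 188 ∈ Z ✓, b = 8930 ∈ Z ✓.
(These identities are necessary conditions: they determine r and b for any design with these parameters, but do not by themselves prove that one exists.)

r = 188, b = 8930.


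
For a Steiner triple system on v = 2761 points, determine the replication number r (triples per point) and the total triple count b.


An STS(v) is a 2-(v, 3, 1) BIBD: block size k = 3, λ = 1.
Replication: r(k − 1) = λ(v − 1) ⇒ r·2 = 2761 − 1 = 2760 ⇒ r = 1380.
Block count: bk = vr ⇒ b·3 = 2761·1380 = 3810180 ⇒ b = 1270060.

r = 1380, b = 1270060.


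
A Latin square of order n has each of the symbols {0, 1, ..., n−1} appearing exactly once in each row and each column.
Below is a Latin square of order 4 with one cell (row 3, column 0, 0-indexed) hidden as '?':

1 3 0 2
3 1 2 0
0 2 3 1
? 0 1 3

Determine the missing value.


Row 3 contains symbols [0, 1, 3] — missing [2].
Column 0 contains symbols [0, 1, 3] — missing [2].
The missing symbol must appear in both missing sets; intersection = [2].
Therefore the hidden value is 2.

Missing value = 2.


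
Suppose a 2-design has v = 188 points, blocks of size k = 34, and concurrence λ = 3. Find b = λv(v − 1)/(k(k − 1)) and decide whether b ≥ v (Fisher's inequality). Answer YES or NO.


r = λ(v − 1)/(k − 1) = 3·187/33 = 17.
b = vr/k = 188·17/34 = 94.
Fisher's inequality: b ≥ v ⇔ 94 ≥ 188? NO.

NO


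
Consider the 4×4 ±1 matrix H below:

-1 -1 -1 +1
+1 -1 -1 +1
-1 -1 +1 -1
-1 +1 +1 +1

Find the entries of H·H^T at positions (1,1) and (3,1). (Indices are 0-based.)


Row 1 of H: [1, -1, -1, 1].
Row 3 of H: [-1, 1, 1, 1].
(H·H^T)[1][1] = Σ_j H[1][j]·H[1][j] = (1)² + (-1)² + (-1)² + (1)² = 1 + 1 + 1 + 1 = 4.
(H·H^T)[3][1] = Σ_j H[3][j]·H[1][j] = (-1)·(1) + (1)·(-1) + (1)·(-1) + (1)·(1) = -1 + -1 + -1 + 1 = -2.
Rows 3 and 1 are not orthogonal (dot product = -2 ≠ 0), so H is not a Hadamard matrix.

(1,1) entry = 4; (3,1) entry = -2.


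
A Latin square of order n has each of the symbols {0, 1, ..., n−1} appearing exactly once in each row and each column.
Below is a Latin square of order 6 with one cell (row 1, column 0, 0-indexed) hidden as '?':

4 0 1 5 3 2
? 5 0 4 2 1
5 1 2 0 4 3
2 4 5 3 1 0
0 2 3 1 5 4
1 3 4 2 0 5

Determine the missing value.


Row 1 contains symbols [0, 1, 2, 4, 5] — missing [3].
Column 0 contains symbols [0, 1, 2, 4, 5] — missing [3].
The missing symbol must appear in both missing sets; intersection = [3].
Therefore the hidden value is 3.

Missing value = 3.


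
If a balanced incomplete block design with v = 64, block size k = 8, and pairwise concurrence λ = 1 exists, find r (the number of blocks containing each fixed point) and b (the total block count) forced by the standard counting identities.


Any 2-(v, k, λ) BIBD satisfies two necessary conditions:
  (i)  Each point sits in r blocks, and counting incidences through any fixed point gives r(k − 1) = λ(v − 1), so r = λ(v − 1)/(k − 1).
  (ii) Total incidences bk = vr, so b = vr/k.
Step 1: r = λ(v − 1)/(k − 1) = 1·(64 − 1)/(8 − 1) = 1·63/7 = 63/7 = 9.
Step 2: b = vr/k = 64·9/8 = 576/8 = 72.
Check integrality: r = 9 ∈ Z ✓, b = 72 ∈ Z ✓.
(These identities are necessary conditions: they determine r and b for any design with these parameters, but do not by themselves prove that one exists.)

r = 9, b = 72.


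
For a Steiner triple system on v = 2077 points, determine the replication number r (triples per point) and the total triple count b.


An STS(v) is a 2-(v, 3, 1) BIBD: block size k = 3, λ = 1.
Replication: r(k − 1) = λ(v − 1) ⇒ r·2 = 2077 − 1 = 2076 ⇒ r = 1038.
Block count: b = v(v − 1)/6 = 2077·2076/6 = 4311852/6 = 718642.
(Check via bk = vr: 718642·3 = 2155926 = 2077·1038 = 2155926 ✓.)

r = 1038, b = 718642.


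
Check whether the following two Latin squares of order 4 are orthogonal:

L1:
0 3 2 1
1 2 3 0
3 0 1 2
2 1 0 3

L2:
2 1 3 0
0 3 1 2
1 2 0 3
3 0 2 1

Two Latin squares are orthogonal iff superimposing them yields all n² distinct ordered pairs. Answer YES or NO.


Form the n² = 16 superimposed pairs (L1[i][j], L2[i][j]), row by row (rows and columns indexed from 0):
row 0: (0,2) (3,1) (2,3) (1,0)
row 1: (1,0) (2,3) (3,1) (0,2)
row 2: (3,1) (0,2) (1,0) (2,3)
row 3: (2,3) (1,0) (0,2) (3,1)
Orthogonality requires all 16 pairs distinct.
But the pair (1,0) repeats: cell (0,3) has L1 = 1, L2 = 0, and cell (1,0) has L1 = 1, L2 = 0.
A repeated pair means some other pair never occurs (only 4 distinct pairs out of 16), so the squares are not orthogonal.
Conclusion: NO.

NO


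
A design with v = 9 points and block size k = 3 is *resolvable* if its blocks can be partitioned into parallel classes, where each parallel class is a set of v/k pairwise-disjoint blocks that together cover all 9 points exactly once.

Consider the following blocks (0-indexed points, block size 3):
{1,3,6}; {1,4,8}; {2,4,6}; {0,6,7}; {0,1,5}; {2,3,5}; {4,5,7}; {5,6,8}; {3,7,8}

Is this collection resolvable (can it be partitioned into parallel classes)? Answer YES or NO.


v = 9, block size k = 3, number of blocks = 9.
For resolvability, blocks must partition into parallel classes of size v/k = 3.
Total blocks must therefore be a multiple of 3: 9 = 3·3 + 0 ⇒ divisible ✓.
Consider block {1,3,6}. The only other block(s) in the collection disjoint from it are {4,5,7} — just 1 block(s). Any parallel class containing {1,3,6} would need 2 other blocks each disjoint from it, so no parallel class of size 3 can contain {1,3,6}.
Since every block must belong to some parallel class in a resolution, the collection cannot be partitioned into parallel classes.
Resolvable? NO.

NO


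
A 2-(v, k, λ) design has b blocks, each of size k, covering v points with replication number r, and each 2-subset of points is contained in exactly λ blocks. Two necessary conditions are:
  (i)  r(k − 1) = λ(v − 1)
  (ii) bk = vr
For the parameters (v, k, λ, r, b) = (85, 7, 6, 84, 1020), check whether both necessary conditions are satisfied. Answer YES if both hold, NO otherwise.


Condition (i): r(k − 1) = 84·6 = 504; λ(v − 1) = 6·84 = 504. Match? YES.
Condition (ii): bk = 1020·7 = 7140; vr = 85·84 = 7140. Match? YES.
Both conditions hold? YES.

YES


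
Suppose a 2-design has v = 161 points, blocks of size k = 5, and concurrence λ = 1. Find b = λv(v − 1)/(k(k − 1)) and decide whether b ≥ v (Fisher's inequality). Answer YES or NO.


r = λ(v − 1)/(k − 1) = 1·160/4 = 40.
b = vr/k = 161·40/5 = 1288.
Fisher's inequality: b ≥ v ⇔ 1288 ≥ 161? YES.

YES


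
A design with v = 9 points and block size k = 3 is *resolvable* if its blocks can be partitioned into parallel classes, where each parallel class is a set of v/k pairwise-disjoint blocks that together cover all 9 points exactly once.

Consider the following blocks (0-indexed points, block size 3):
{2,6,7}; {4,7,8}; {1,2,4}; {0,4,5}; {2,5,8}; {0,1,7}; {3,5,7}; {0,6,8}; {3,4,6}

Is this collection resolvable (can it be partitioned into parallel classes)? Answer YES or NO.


v = 9, block size k = 3, number of blocks = 9.
For resolvability, blocks must partition into parallel classes of size v/k = 3.
Total blocks must therefore be a multiple of 3: 9 = 3·3 + 0 ⇒ divisible ✓.
Consider block {2,6,7}. The only other block(s) in the collection disjoint from it are {0,4,5} — just 1 block(s). Any parallel class containing {2,6,7} would need 2 other blocks each disjoint from it, so no parallel class of size 3 can contain {2,6,7}.
Since every block must belong to some parallel class in a resolution, the collection cannot be partitioned into parallel classes.
Resolvable? NO.

NO


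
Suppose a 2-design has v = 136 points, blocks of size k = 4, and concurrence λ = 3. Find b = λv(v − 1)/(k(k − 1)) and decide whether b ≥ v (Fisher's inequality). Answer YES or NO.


b = λv(v − 1)/(k(k − 1)) = 3·136·135/(4·3) = 55080/12 = 4590.
Compare with v = 136: b ≥ v, so Fisher's inequality holds.

YES


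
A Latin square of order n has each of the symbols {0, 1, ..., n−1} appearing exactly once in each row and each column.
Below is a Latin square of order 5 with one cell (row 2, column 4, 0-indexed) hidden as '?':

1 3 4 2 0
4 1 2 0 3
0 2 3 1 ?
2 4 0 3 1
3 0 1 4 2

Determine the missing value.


Row 2 contains symbols [0, 1, 2, 3] — missing [4].
Column 4 contains symbols [0, 1, 2, 3] — missing [4].
The missing symbol must appear in both missing sets; intersection = [4].
Therefore the hidden value is 4.

Missing value = 4.


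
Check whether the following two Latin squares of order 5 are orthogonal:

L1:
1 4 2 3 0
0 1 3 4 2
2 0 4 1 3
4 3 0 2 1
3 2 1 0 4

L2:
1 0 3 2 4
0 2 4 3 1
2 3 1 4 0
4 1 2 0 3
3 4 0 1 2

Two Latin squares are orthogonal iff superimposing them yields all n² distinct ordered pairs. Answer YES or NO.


Form the n² = 25 superimposed pairs (L1[i][j], L2[i][j]), row by row (rows and columns indexed from 0):
row 0: (1,1) (4,0) (2,3) (3,2) (0,4)
row 1: (0,0) (1,2) (3,4) (4,3) (2,1)
row 2: (2,2) (0,3) (4,1) (1,4) (3,0)
row 3: (4,4) (3,1) (0,2) (2,0) (1,3)
row 4: (3,3) (2,4) (1,0) (0,1) (4,2)
Orthogonality requires all 25 pairs distinct.
Check by first coordinate: for each symbol s of L1, list the L2 entries in the n cells where L1 = s; they must all differ.
  L1 = 0: L2 entries (in reading order) 4, 0, 3, 2, 1 — all 5 distinct ✓
  L1 = 1: L2 entries (in reading order) 1, 2, 4, 3, 0 — all 5 distinct ✓
  L1 = 2: L2 entries (in reading order) 3, 1, 2, 0, 4 — all 5 distinct ✓
  L1 = 3: L2 entries (in reading order) 2, 4, 0, 1, 3 — all 5 distinct ✓
  L1 = 4: L2 entries (in reading order) 0, 3, 1, 4, 2 — all 5 distinct ✓
Every symbol of L1 meets every symbol of L2 exactly once, so all 25 pairs are distinct (25 of 25).
Conclusion: YES.

YES


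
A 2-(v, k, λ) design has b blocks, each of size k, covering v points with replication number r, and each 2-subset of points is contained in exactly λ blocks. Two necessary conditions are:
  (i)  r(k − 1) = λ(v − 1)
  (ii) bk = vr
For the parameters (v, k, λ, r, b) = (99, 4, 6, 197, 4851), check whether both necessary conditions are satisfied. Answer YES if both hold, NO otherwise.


Condition (i): r(k − 1) = 197·3 = 591; λ(v − 1) = 6·98 = 588. Match? NO.
Condition (ii): bk = 4851·4 = 19404; vr = 99·197 = 19503. Match? NO.
Both conditions hold? NO.

NO


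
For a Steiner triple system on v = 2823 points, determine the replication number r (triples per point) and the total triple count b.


An STS(v) is a 2-(v, 3, 1) BIBD: block size k = 3, λ = 1.
Replication: r(k − 1) = λ(v − 1) ⇒ r·2 = 2823 − 1 = 2822 ⇒ r = 1411.
Block count: bk = vr ⇒ b·3 = 2823·1411 = 3983253 ⇒ b = 1327751.
(Check via b = v(v − 1)/6 = 2823·2822/6 = 7966506/6 = 1327751.)

r = 1411, b = 1327751.


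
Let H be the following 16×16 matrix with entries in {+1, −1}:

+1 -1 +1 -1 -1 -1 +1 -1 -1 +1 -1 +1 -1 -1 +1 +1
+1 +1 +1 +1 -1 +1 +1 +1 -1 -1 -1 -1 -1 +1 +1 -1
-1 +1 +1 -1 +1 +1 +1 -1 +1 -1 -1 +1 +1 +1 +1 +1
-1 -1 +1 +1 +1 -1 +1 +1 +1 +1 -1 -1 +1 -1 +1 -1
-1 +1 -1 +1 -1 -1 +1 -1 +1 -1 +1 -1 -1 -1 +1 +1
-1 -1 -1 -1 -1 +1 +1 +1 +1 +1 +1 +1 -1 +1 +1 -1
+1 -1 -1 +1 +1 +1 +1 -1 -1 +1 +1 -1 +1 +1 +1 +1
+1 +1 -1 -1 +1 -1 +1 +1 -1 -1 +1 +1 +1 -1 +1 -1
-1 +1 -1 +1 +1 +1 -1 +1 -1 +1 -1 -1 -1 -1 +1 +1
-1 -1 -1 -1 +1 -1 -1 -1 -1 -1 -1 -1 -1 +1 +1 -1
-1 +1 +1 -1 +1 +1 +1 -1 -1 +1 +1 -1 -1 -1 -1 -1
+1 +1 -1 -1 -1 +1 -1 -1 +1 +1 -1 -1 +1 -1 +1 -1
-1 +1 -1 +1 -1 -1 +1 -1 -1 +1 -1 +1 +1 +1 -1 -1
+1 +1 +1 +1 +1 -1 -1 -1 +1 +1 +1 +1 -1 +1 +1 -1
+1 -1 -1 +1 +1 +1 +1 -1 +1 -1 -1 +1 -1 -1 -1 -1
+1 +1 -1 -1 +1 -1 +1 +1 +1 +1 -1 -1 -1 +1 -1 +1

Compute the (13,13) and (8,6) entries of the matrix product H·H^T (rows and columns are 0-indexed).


Row 6 of H: [1, -1, -1, 1, 1, 1, 1, -1, -1, 1, 1, -1, 1, 1, 1, 1].
Row 8 of H: [-1, 1, -1, 1, 1, 1, -1, 1, -1, 1, -1, -1, -1, -1, 1, 1].
Row 13 of H: [1, 1, 1, 1, 1, -1, -1, -1, 1, 1, 1, 1, -1, 1, 1, -1].
(H·H^T)[13][13] = Σ_j H[13][j]·H[13][j] = (1)² + (1)² + (1)² + (1)² + (1)² + (-1)² + (-1)² + (-1)² + (1)² + (1)² + (1)² + (1)² + (-1)² + (1)² + (1)² + (-1)² = 1 + 1 + 1 + 1 + 1 + 1 + 1 + 1 + 1 + 1 + 1 + 1 + 1 + 1 + 1 + 1 = 16.
(H·H^T)[8][6] = Σ_j H[8][j]·H[6][j] = (-1)·(1) + (1)·(-1) + (-1)·(-1) + (1)·(1) + (1)·(1) + (1)·(1) + (-1)·(1) + (1)·(-1) + (-1)·(-1) + (1)·(1) + (-1)·(1) + (-1)·(-1) + (-1)·(1) + (-1)·(1) + (1)·(1) + (1)·(1) = -1 + -1 + 1 + 1 + 1 + 1 + -1 + -1 + 1 + 1 + -1 + 1 + -1 + -1 + 1 + 1 = 2.
Rows 8 and 6 are not orthogonal (dot product = 2 ≠ 0), so H is not a Hadamard matrix.

(13,13) entry = 16; (8,6) entry = 2.
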